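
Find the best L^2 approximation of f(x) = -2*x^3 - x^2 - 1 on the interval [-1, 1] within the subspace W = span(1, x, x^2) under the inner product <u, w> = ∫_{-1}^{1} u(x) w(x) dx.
g(x) = -x^2 - 6*x/5 - 1

The best approximation g ∈ W is the orthogonal projection of f onto W. Writing g = a_0 + a_1 x + a_2 x^2, the coefficients solve the normal equations G · a = b where
  G_{ij} = <φ_i, φ_j> and b_i = <f, φ_i>, with φ_0 = 1, φ_1 = x, φ_2 = x^2.
G =
  [2, 0, 2/3]
  [0, 2/3, 0]
  [2/3, 0, 2/5],
b = (-8/3, -4/5, -16/15).
Solving gives a_0 = -1, a_1 = -6/5, a_2 = -1, so
  g(x) = -x^2 - 6*x/5 - 1.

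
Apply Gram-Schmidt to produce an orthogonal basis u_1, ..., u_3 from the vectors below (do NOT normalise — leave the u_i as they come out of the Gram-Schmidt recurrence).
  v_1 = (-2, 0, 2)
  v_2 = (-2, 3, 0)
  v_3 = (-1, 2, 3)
Orthogonal basis:
  u_1 = (-2, 0, 2)
  u_2 = (-1, 3, -1)
  u_3 = (15/11, 10/11, 15/11)

Apply the Gram-Schmidt recurrence
  u_1 = v_1
  u_i = v_i − Σ_{j<i} ((v_i · u_j) / (u_j · u_j)) · u_j.

Step by step this gives:
  u_1 = (-2, 0, 2)
  u_2 = (-1, 3, -1)
  u_3 = (15/11, 10/11, 15/11)

Orthogonality check:
  u_2 · u_1 = 0 (should be 0)
  u_3 · u_1 = 0 (should be 0)
  u_3 · u_2 = 0 (should be 0)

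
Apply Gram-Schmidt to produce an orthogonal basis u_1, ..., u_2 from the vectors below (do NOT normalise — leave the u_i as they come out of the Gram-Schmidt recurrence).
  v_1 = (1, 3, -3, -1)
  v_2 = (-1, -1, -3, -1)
Orthogonal basis:
  u_1 = (1, 3, -3, -1)
  u_2 = (-13/10, -19/10, -21/10, -7/10)

Apply the Gram-Schmidt recurrence
  u_1 = v_1
  u_i = v_i − Σ_{j<i} ((v_i · u_j) / (u_j · u_j)) · u_j.

Step by step this gives:
  u_1 = (1, 3, -3, -1)
  u_2 = (-13/10, -19/10, -21/10, -7/10)

Orthogonality check:
  u_2 · u_1 = 0 (should be 0)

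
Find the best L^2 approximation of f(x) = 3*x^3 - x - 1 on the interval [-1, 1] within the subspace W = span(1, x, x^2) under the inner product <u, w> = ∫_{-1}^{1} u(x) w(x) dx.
g(x) = 4*x/5 - 1

The best approximation g ∈ W is the orthogonal projection of f onto W. Writing g = a_0 + a_1 x + a_2 x^2, the coefficients solve the normal equations G · a = b where
  G_{ij} = <φ_i, φ_j> and b_i = <f, φ_i>, with φ_0 = 1, φ_1 = x, φ_2 = x^2.
G =
  [2, 0, 2/3]
  [0, 2/3, 0]
  [2/3, 0, 2/5],
b = (-2, 8/15, -2/3).
Solving gives a_0 = -1, a_1 = 4/5, a_2 = 0, so
  g(x) = 4*x/5 - 1.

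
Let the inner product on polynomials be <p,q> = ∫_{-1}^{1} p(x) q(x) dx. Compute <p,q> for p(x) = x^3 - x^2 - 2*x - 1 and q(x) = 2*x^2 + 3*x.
<p,q> = -74/15

Expand the product: p(x)·q(x) = 2*x^5 + x^4 - 7*x^3 - 8*x^2 - 3*x.
∫_{-1}^{1} of each monomial x^k gives [2/(k+1) if k even, 0 if k odd]. Integrating term-by-term (or equivalently evaluating the antiderivative F(x) = x^6/3 + x^5/5 - 7*x^4/4 - 8*x^3/3 - 3*x^2/2 at the endpoints):
  F(1) − F(−1) = -323/60 − (-9/20) = -74/15.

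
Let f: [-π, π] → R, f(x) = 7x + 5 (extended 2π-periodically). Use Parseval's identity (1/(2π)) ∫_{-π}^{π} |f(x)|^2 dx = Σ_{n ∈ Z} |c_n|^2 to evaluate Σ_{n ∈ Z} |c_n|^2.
Σ |c_n|^2 = 49π^2/3 + 25

Expand and integrate term by term over [-π, π]:
  ∫ (7x)^2 dx = 49·(2π^3/3); ∫ 2·7·(5)·x dx = 0 (odd integrand); ∫ 5^2 dx = 25·2π.
So (1/(2π)) ∫_{-π}^{π} (7x + 5)^2 dx = 49π^2/3 + 25 = 49π^2/3 + 25.
Parseval ⇒ Σ |c_n|^2 = 49π^2/3 + 25.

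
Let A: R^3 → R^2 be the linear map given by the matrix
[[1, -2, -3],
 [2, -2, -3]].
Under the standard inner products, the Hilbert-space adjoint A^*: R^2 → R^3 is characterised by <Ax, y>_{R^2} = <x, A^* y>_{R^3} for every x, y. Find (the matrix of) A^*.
A^* = A^T =
[[1, 2],
 [-2, -2],
 [-3, -3]]

For real matrices with standard dot products, the defining identity <Ax, y> = <x, A^* y> gives (Ax)^T y = x^T (A^*) y, i.e. x^T A^T y = x^T (A^*) y. Since this holds for all x, y, we must have A^* = A^T. Therefore
A^* =
[[1, 2],
 [-2, -2],
 [-3, -3]].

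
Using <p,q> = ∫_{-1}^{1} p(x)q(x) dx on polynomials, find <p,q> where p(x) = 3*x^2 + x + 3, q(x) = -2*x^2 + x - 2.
<p,q> = -326/15

Expand the product: p(x)·q(x) = -6*x^4 + x^3 - 11*x^2 + x - 6.
∫_{-1}^{1} of each monomial x^k gives [2/(k+1) if k even, 0 if k odd]. Integrating term-by-term (or equivalently evaluating the antiderivative F(x) = -6*x^5/5 + x^4/4 - 11*x^3/3 + x^2/2 - 6*x at the endpoints):
  F(1) − F(−1) = -607/60 − (697/60) = -326/15.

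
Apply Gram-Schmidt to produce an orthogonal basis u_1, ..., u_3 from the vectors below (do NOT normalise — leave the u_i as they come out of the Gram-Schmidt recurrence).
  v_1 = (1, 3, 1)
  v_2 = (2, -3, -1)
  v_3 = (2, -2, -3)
Orthogonal basis:
  u_1 = (1, 3, 1)
  u_2 = (30/11, -9/11, -3/11)
  u_3 = (0, 7/10, -21/10)

Apply the Gram-Schmidt recurrence
  u_1 = v_1
  u_i = v_i − Σ_{j<i} ((v_i · u_j) / (u_j · u_j)) · u_j.

Step by step this gives:
  u_1 = (1, 3, 1)
  u_2 = (30/11, -9/11, -3/11)
  u_3 = (0, 7/10, -21/10)

Orthogonality check:
  u_2 · u_1 = 0 (should be 0)
  u_3 · u_1 = 0 (should be 0)
  u_3 · u_2 = 0 (should be 0)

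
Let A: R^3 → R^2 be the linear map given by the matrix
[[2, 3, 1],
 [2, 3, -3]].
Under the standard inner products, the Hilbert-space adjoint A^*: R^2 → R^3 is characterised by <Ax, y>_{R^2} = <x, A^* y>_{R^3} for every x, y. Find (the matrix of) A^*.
A^* = A^T =
[[2, 2],
 [3, 3],
 [1, -3]]

For real matrices with standard dot products, the defining identity <Ax, y> = <x, A^* y> gives (Ax)^T y = x^T (A^*) y, i.e. x^T A^T y = x^T (A^*) y. Since this holds for all x, y, we must have A^* = A^T. Therefore
A^* =
[[2, 2],
 [3, 3],
 [1, -3]].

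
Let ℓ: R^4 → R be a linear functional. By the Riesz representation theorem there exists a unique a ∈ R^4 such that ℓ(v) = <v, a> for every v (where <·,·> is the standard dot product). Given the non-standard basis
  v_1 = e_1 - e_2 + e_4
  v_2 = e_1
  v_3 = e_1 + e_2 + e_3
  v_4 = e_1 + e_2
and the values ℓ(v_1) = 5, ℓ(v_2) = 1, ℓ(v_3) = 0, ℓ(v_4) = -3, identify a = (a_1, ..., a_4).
a = (1, -4, 3, 0)

Write a = (a_1, ..., a_4) in the standard basis. For each basis vector v_i, ℓ(v_i) = <v_i, a> is a linear equation in the a_j's. Collect the n equations into a matrix system V a = ℓ, where row i of V is v_i (expressed in the standard basis). Since V is invertible (lower-triangular with 1s on the diagonal, up to permutation), solve by back-substitution:
  V =
[[1, -1, 0, 1],
 [1, 0, 0, 0],
 [1, 1, 1, 0],
 [1, 1, 0, 0]]
  V a = (5, 1, 0, -3)
Solving gives a = (1, -4, 3, 0).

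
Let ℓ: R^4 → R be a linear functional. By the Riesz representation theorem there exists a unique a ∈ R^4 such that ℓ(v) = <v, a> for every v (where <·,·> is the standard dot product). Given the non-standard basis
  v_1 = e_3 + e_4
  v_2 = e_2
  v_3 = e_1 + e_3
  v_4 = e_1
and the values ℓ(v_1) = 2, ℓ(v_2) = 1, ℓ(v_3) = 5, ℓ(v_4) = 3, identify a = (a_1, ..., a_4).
a = (3, 1, 2, 0)

Write a = (a_1, ..., a_4) in the standard basis. For each basis vector v_i, ℓ(v_i) = <v_i, a> is a linear equation in the a_j's. Collect the n equations into a matrix system V a = ℓ, where row i of V is v_i (expressed in the standard basis). Since V is invertible (lower-triangular with 1s on the diagonal, up to permutation), solve by back-substitution:
  V =
[[0, 0, 1, 1],
 [0, 1, 0, 0],
 [1, 0, 1, 0],
 [1, 0, 0, 0]]
  V a = (2, 1, 5, 3)
Solving gives a = (3, 1, 2, 0).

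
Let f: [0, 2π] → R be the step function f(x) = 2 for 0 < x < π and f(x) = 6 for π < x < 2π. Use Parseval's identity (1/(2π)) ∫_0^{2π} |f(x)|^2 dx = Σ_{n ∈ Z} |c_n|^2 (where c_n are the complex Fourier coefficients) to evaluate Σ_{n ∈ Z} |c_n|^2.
Σ |c_n|^2 = 20

Parseval equates the L^2 energy of f (normalised by 1/(2π)) with the ℓ^2 sum of its Fourier coefficients: (1/(2π)) ∫_0^{2π} |f|^2 = Σ |c_n|^2.
Compute the left side: (1/(2π)) [∫_0^π 2^2 dx + ∫_π^{2π} 6^2 dx] = (1/(2π)) · (4π + 36π) = (4 + 36)/2 = 20.
So Σ_{n ∈ Z} |c_n|^2 = 20.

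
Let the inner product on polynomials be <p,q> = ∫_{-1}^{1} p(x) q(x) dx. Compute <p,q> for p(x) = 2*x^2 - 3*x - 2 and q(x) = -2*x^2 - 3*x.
<p,q> = 106/15

Expand the product: p(x)·q(x) = -4*x^4 + 13*x^2 + 6*x.
∫_{-1}^{1} of each monomial x^k gives [2/(k+1) if k even, 0 if k odd]. Integrating term-by-term (or equivalently evaluating the antiderivative F(x) = -4*x^5/5 + 13*x^3/3 + 3*x^2 at the endpoints):
  F(1) − F(−1) = 98/15 − (-8/15) = 106/15.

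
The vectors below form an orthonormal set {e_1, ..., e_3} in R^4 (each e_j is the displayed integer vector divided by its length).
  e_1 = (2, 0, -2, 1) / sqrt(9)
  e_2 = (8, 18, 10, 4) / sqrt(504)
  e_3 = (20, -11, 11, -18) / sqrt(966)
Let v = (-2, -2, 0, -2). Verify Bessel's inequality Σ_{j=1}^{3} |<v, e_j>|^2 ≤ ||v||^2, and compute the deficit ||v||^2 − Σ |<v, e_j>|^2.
Σ |<v, e_j>|^2 = 264/23; ||v||^2 = 12; deficit = 12/23

Write each e_j = u_j / sqrt(<u_j, u_j>) where u_j is the displayed integer vector. Then <v, e_j> = <v, u_j> / sqrt(<u_j, u_j>), so |<v, e_j>|^2 = <v, u_j>^2 / <u_j, u_j>.
Coefficients: <v, e_1> = -6/sqrt(9), <v, e_2> = -60/sqrt(504), <v, e_3> = 18/sqrt(966).
Square and sum: Σ |<v, e_j>|^2 = 264/23.
Compute ||v||^2 = v·v = 12.
Deficit = 12 − 264/23 = 12/23 ≥ 0, confirming Bessel's inequality. (The deficit equals ||v − Σ <v,e_j> e_j||^2, the squared distance from v to span{e_j}.)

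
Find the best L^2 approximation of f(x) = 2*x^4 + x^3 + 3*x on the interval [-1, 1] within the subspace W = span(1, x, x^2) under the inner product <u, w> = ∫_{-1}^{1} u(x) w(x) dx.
g(x) = 12*x^2/7 + 18*x/5 - 6/35

The best approximation g ∈ W is the orthogonal projection of f onto W. Writing g = a_0 + a_1 x + a_2 x^2, the coefficients solve the normal equations G · a = b where
  G_{ij} = <φ_i, φ_j> and b_i = <f, φ_i>, with φ_0 = 1, φ_1 = x, φ_2 = x^2.
G =
  [2, 0, 2/3]
  [0, 2/3, 0]
  [2/3, 0, 2/5],
b = (4/5, 12/5, 4/7).
Solving gives a_0 = -6/35, a_1 = 18/5, a_2 = 12/7, so
  g(x) = 12*x^2/7 + 18*x/5 - 6/35.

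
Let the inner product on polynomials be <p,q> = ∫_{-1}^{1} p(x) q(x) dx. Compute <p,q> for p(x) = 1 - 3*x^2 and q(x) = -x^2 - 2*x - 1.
<p,q> = 8/15

Expand the product: p(x)·q(x) = 3*x^4 + 6*x^3 + 2*x^2 - 2*x - 1.
∫_{-1}^{1} of each monomial x^k gives [2/(k+1) if k even, 0 if k odd]. Integrating term-by-term (or equivalently evaluating the antiderivative F(x) = 3*x^5/5 + 3*x^4/2 + 2*x^3/3 - x^2 - x at the endpoints):
  F(1) − F(−1) = 23/30 − (7/30) = 8/15.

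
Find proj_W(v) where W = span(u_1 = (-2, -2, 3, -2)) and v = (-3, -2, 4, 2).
proj_W(v) = (-12/7, -12/7, 18/7, -12/7)

Set up U = [u_1 | ... | u_1] ∈ R^(4×1). The projector onto W = col(U) is P = U (U^T U)^(-1) U^T.
Compute U^T U =
  [21],
and U^T v = (18).
Solve U^T U · c = U^T v for the coefficients: c = (6/7). The projection is proj_W(v) = U c.
Check: (v - proj_W(v)) · u_1 = 0  (should be 0).
Result: proj_W(v) = (-12/7, -12/7, 18/7, -12/7).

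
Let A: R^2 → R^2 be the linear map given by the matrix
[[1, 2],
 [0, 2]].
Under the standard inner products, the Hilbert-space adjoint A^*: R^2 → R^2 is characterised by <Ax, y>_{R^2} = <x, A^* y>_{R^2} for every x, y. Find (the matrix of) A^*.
A^* = A^T =
[[1, 0],
 [2, 2]]

For real matrices with standard dot products, the defining identity <Ax, y> = <x, A^* y> gives (Ax)^T y = x^T (A^*) y, i.e. x^T A^T y = x^T (A^*) y. Since this holds for all x, y, we must have A^* = A^T. Therefore
A^* =
[[1, 0],
 [2, 2]].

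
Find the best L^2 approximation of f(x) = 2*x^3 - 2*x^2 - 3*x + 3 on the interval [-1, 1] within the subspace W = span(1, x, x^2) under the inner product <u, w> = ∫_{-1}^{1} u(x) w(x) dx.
g(x) = -2*x^2 - 9*x/5 + 3

The best approximation g ∈ W is the orthogonal projection of f onto W. Writing g = a_0 + a_1 x + a_2 x^2, the coefficients solve the normal equations G · a = b where
  G_{ij} = <φ_i, φ_j> and b_i = <f, φ_i>, with φ_0 = 1, φ_1 = x, φ_2 = x^2.
G =
  [2, 0, 2/3]
  [0, 2/3, 0]
  [2/3, 0, 2/5],
b = (14/3, -6/5, 6/5).
Solving gives a_0 = 3, a_1 = -9/5, a_2 = -2, so
  g(x) = -2*x^2 - 9*x/5 + 3.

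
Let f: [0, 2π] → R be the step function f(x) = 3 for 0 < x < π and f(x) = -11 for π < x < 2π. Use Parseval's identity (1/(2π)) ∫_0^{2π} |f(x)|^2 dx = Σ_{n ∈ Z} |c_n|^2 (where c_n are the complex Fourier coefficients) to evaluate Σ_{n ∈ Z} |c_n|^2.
Σ |c_n|^2 = 65

Parseval equates the L^2 energy of f (normalised by 1/(2π)) with the ℓ^2 sum of its Fourier coefficients: (1/(2π)) ∫_0^{2π} |f|^2 = Σ |c_n|^2.
Compute the left side: (1/(2π)) [∫_0^π 3^2 dx + ∫_π^{2π} (-11)^2 dx] = (1/(2π)) · (9π + 121π) = (9 + 121)/2 = 65.
So Σ_{n ∈ Z} |c_n|^2 = 65.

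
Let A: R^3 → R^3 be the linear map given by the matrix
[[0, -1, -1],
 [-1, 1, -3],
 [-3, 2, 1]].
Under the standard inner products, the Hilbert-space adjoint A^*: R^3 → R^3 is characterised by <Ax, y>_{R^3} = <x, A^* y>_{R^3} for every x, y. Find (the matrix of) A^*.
A^* = A^T =
[[0, -1, -3],
 [-1, 1, 2],
 [-1, -3, 1]]

For real matrices with standard dot products, the defining identity <Ax, y> = <x, A^* y> gives (Ax)^T y = x^T (A^*) y, i.e. x^T A^T y = x^T (A^*) y. Since this holds for all x, y, we must have A^* = A^T. Therefore
A^* =
[[0, -1, -3],
 [-1, 1, 2],
 [-1, -3, 1]].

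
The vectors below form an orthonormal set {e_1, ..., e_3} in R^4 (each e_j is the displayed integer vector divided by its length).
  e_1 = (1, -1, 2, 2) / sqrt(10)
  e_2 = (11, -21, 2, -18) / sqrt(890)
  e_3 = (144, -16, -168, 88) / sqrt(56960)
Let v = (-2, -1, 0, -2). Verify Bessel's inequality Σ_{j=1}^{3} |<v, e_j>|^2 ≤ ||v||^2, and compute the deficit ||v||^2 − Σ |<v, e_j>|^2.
Σ |<v, e_j>|^2 = 37/5; ||v||^2 = 9; deficit = 8/5

Write each e_j = u_j / sqrt(<u_j, u_j>) where u_j is the displayed integer vector. Then <v, e_j> = <v, u_j> / sqrt(<u_j, u_j>), so |<v, e_j>|^2 = <v, u_j>^2 / <u_j, u_j>.
Coefficients: <v, e_1> = -5/sqrt(10), <v, e_2> = 35/sqrt(890), <v, e_3> = -448/sqrt(56960).
Square and sum: Σ |<v, e_j>|^2 = 37/5.
Compute ||v||^2 = v·v = 9.
Deficit = 9 − 37/5 = 8/5 ≥ 0, confirming Bessel's inequality. (The deficit equals ||v − Σ <v,e_j> e_j||^2, the squared distance from v to span{e_j}.)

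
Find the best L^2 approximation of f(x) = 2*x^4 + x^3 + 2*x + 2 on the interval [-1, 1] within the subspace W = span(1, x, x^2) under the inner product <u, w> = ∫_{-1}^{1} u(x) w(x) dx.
g(x) = 12*x^2/7 + 13*x/5 + 64/35

The best approximation g ∈ W is the orthogonal projection of f onto W. Writing g = a_0 + a_1 x + a_2 x^2, the coefficients solve the normal equations G · a = b where
  G_{ij} = <φ_i, φ_j> and b_i = <f, φ_i>, with φ_0 = 1, φ_1 = x, φ_2 = x^2.
G =
  [2, 0, 2/3]
  [0, 2/3, 0]
  [2/3, 0, 2/5],
b = (24/5, 26/15, 40/21).
Solving gives a_0 = 64/35, a_1 = 13/5, a_2 = 12/7, so
  g(x) = 12*x^2/7 + 13*x/5 + 64/35.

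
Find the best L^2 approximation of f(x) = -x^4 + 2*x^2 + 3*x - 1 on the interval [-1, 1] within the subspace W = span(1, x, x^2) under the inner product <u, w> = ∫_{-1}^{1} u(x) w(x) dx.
g(x) = 8*x^2/7 + 3*x - 32/35

The best approximation g ∈ W is the orthogonal projection of f onto W. Writing g = a_0 + a_1 x + a_2 x^2, the coefficients solve the normal equations G · a = b where
  G_{ij} = <φ_i, φ_j> and b_i = <f, φ_i>, with φ_0 = 1, φ_1 = x, φ_2 = x^2.
G =
  [2, 0, 2/3]
  [0, 2/3, 0]
  [2/3, 0, 2/5],
b = (-16/15, 2, -16/105).
Solving gives a_0 = -32/35, a_1 = 3, a_2 = 8/7, so
  g(x) = 8*x^2/7 + 3*x - 32/35.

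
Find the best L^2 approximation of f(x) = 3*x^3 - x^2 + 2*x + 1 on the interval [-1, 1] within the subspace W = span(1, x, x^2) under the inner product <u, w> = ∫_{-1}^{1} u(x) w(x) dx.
g(x) = -x^2 + 19*x/5 + 1

The best approximation g ∈ W is the orthogonal projection of f onto W. Writing g = a_0 + a_1 x + a_2 x^2, the coefficients solve the normal equations G · a = b where
  G_{ij} = <φ_i, φ_j> and b_i = <f, φ_i>, with φ_0 = 1, φ_1 = x, φ_2 = x^2.
G =
  [2, 0, 2/3]
  [0, 2/3, 0]
  [2/3, 0, 2/5],
b = (4/3, 38/15, 4/15).
Solving gives a_0 = 1, a_1 = 19/5, a_2 = -1, so
  g(x) = -x^2 + 19*x/5 + 1.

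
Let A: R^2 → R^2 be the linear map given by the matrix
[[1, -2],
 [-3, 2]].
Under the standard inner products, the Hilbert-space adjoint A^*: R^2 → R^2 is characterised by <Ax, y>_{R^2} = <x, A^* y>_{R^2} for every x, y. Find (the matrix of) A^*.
A^* = A^T =
[[1, -3],
 [-2, 2]]

For real matrices with standard dot products, the defining identity <Ax, y> = <x, A^* y> gives (Ax)^T y = x^T (A^*) y, i.e. x^T A^T y = x^T (A^*) y. Since this holds for all x, y, we must have A^* = A^T. Therefore
A^* =
[[1, -3],
 [-2, 2]].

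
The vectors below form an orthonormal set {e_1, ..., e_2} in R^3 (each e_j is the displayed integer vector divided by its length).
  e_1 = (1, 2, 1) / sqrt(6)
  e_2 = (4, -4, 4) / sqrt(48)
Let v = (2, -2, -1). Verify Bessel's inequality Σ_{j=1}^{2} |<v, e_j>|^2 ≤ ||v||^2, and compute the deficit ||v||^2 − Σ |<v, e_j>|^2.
Σ |<v, e_j>|^2 = 9/2; ||v||^2 = 9; deficit = 9/2

Write each e_j = u_j / sqrt(<u_j, u_j>) where u_j is the displayed integer vector. Then <v, e_j> = <v, u_j> / sqrt(<u_j, u_j>), so |<v, e_j>|^2 = <v, u_j>^2 / <u_j, u_j>.
Coefficients: <v, e_1> = -3/sqrt(6), <v, e_2> = 12/sqrt(48).
Square and sum: Σ |<v, e_j>|^2 = 9/2.
Compute ||v||^2 = v·v = 9.
Deficit = 9 − 9/2 = 9/2 ≥ 0, confirming Bessel's inequality. (The deficit equals ||v − Σ <v,e_j> e_j||^2, the squared distance from v to span{e_j}.)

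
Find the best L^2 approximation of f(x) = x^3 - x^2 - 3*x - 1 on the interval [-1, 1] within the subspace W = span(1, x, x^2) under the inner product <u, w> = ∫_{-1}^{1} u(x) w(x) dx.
g(x) = -x^2 - 12*x/5 - 1

The best approximation g ∈ W is the orthogonal projection of f onto W. Writing g = a_0 + a_1 x + a_2 x^2, the coefficients solve the normal equations G · a = b where
  G_{ij} = <φ_i, φ_j> and b_i = <f, φ_i>, with φ_0 = 1, φ_1 = x, φ_2 = x^2.
G =
  [2, 0, 2/3]
  [0, 2/3, 0]
  [2/3, 0, 2/5],
b = (-8/3, -8/5, -16/15).
Solving gives a_0 = -1, a_1 = -12/5, a_2 = -1, so
  g(x) = -x^2 - 12*x/5 - 1.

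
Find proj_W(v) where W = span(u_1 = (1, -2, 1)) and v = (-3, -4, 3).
proj_W(v) = (4/3, -8/3, 4/3)

Set up U = [u_1 | ... | u_1] ∈ R^(3×1). The projector onto W = col(U) is P = U (U^T U)^(-1) U^T.
Compute U^T U =
  [6],
and U^T v = (8).
Solve U^T U · c = U^T v for the coefficients: c = (4/3). The projection is proj_W(v) = U c.
Check: (v - proj_W(v)) · u_1 = 0  (should be 0).
Result: proj_W(v) = (4/3, -8/3, 4/3).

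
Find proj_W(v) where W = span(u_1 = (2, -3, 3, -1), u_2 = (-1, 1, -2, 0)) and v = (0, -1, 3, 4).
proj_W(v) = (15/17, 14/17, 59/17, 29/17)

Set up U = [u_1 | ... | u_2] ∈ R^(4×2). The projector onto W = col(U) is P = U (U^T U)^(-1) U^T.
Compute U^T U =
  [23, -11]
  [-11, 6],
and U^T v = (8, -7).
Solve U^T U · c = U^T v for the coefficients: c = (-29/17, -73/17). The projection is proj_W(v) = U c.
Check: (v - proj_W(v)) · u_1 = 0  (should be 0).
Check: (v - proj_W(v)) · u_2 = 0  (should be 0).
Result: proj_W(v) = (15/17, 14/17, 59/17, 29/17).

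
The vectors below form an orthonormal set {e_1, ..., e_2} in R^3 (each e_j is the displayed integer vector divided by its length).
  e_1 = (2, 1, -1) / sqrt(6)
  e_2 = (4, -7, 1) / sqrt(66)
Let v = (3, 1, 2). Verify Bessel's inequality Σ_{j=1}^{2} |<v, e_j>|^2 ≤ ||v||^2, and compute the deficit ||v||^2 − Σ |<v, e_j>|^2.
Σ |<v, e_j>|^2 = 54/11; ||v||^2 = 14; deficit = 100/11

Write each e_j = u_j / sqrt(<u_j, u_j>) where u_j is the displayed integer vector. Then <v, e_j> = <v, u_j> / sqrt(<u_j, u_j>), so |<v, e_j>|^2 = <v, u_j>^2 / <u_j, u_j>.
Coefficients: <v, e_1> = 5/sqrt(6), <v, e_2> = 7/sqrt(66).
Square and sum: Σ |<v, e_j>|^2 = 54/11.
Compute ||v||^2 = v·v = 14.
Deficit = 14 − 54/11 = 100/11 ≥ 0, confirming Bessel's inequality. (The deficit equals ||v − Σ <v,e_j> e_j||^2, the squared distance from v to span{e_j}.)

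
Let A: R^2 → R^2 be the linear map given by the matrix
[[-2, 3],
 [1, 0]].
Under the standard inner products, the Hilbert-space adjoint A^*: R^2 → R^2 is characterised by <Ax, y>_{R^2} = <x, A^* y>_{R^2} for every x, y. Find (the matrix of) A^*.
A^* = A^T =
[[-2, 1],
 [3, 0]]

For real matrices with standard dot products, the defining identity <Ax, y> = <x, A^* y> gives (Ax)^T y = x^T (A^*) y, i.e. x^T A^T y = x^T (A^*) y. Since this holds for all x, y, we must have A^* = A^T. Therefore
A^* =
[[-2, 1],
 [3, 0]].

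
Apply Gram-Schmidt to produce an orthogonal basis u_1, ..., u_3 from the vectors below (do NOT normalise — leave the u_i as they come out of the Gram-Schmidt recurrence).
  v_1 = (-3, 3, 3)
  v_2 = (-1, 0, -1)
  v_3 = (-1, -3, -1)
Orthogonal basis:
  u_1 = (-3, 3, 3)
  u_2 = (-1, 0, -1)
  u_3 = (-1, -2, 1)

Apply the Gram-Schmidt recurrence
  u_1 = v_1
  u_i = v_i − Σ_{j<i} ((v_i · u_j) / (u_j · u_j)) · u_j.

Step by step this gives:
  u_1 = (-3, 3, 3)
  u_2 = (-1, 0, -1)
  u_3 = (-1, -2, 1)

Orthogonality check:
  u_2 · u_1 = 0 (should be 0)
  u_3 · u_1 = 0 (should be 0)
  u_3 · u_2 = 0 (should be 0)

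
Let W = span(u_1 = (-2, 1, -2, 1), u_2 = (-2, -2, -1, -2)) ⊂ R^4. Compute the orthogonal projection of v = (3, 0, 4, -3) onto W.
proj_W(v) = (73/21, -67/42, 24/7, -67/42)

Set up U = [u_1 | ... | u_2] ∈ R^(4×2). The projector onto W = col(U) is P = U (U^T U)^(-1) U^T.
Compute U^T U =
  [10, 2]
  [2, 13],
and U^T v = (-17, -4).
Solve U^T U · c = U^T v for the coefficients: c = (-71/42, -1/21). The projection is proj_W(v) = U c.
Check: (v - proj_W(v)) · u_1 = 0  (should be 0).
Check: (v - proj_W(v)) · u_2 = 0  (should be 0).
Result: proj_W(v) = (73/21, -67/42, 24/7, -67/42).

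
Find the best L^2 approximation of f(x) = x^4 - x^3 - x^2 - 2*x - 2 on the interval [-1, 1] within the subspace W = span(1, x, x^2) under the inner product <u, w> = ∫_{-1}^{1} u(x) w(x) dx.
g(x) = -x^2/7 - 13*x/5 - 73/35

The best approximation g ∈ W is the orthogonal projection of f onto W. Writing g = a_0 + a_1 x + a_2 x^2, the coefficients solve the normal equations G · a = b where
  G_{ij} = <φ_i, φ_j> and b_i = <f, φ_i>, with φ_0 = 1, φ_1 = x, φ_2 = x^2.
G =
  [2, 0, 2/3]
  [0, 2/3, 0]
  [2/3, 0, 2/5],
b = (-64/15, -26/15, -152/105).
Solving gives a_0 = -73/35, a_1 = -13/5, a_2 = -1/7, so
  g(x) = -x^2/7 - 13*x/5 - 73/35.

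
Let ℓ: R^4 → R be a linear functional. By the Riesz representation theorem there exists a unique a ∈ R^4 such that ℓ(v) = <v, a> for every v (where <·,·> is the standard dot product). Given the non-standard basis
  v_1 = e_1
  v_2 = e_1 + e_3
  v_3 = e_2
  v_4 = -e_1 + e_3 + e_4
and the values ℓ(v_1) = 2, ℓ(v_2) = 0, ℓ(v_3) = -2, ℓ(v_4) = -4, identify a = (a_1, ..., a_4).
a = (2, -2, -2, 0)

Write a = (a_1, ..., a_4) in the standard basis. For each basis vector v_i, ℓ(v_i) = <v_i, a> is a linear equation in the a_j's. Collect the n equations into a matrix system V a = ℓ, where row i of V is v_i (expressed in the standard basis). Since V is invertible (lower-triangular with 1s on the diagonal, up to permutation), solve by back-substitution:
  V =
[[1, 0, 0, 0],
 [1, 0, 1, 0],
 [0, 1, 0, 0],
 [-1, 0, 1, 1]]
  V a = (2, 0, -2, -4)
Solving gives a = (2, -2, -2, 0).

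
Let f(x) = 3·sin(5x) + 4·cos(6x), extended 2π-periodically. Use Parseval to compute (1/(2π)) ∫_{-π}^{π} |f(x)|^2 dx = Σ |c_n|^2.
Σ |c_n|^2 = 25/2

Expand |f|^2 and use orthogonality of {sin(nx), cos(mx)} on [-π, π]:
  ∫_{-π}^{π} sin(nx)^2 dx = π, ∫ cos(mx)^2 dx = π, and cross terms integrate to 0.
So ∫_{-π}^{π} f(x)^2 dx = 3^2 · π + 4^2 · π = (9 + 16)π.
Divide by 2π: (9 + 16)/2 = 25/2.
By Parseval, this equals Σ |c_n|^2.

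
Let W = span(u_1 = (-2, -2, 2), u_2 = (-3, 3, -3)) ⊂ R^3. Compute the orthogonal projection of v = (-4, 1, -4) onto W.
proj_W(v) = (-4, 5/2, -5/2)

Set up U = [u_1 | ... | u_2] ∈ R^(3×2). The projector onto W = col(U) is P = U (U^T U)^(-1) U^T.
Compute U^T U =
  [12, -6]
  [-6, 27],
and U^T v = (-2, 27).
Solve U^T U · c = U^T v for the coefficients: c = (3/8, 13/12). The projection is proj_W(v) = U c.
Check: (v - proj_W(v)) · u_1 = 0  (should be 0).
Check: (v - proj_W(v)) · u_2 = 0  (should be 0).
Result: proj_W(v) = (-4, 5/2, -5/2).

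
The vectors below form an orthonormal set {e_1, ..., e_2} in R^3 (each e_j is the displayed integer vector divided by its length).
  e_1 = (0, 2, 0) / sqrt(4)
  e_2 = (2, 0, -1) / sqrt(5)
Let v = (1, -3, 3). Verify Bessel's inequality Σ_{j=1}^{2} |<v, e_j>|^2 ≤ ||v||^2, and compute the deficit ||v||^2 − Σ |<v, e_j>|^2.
Σ |<v, e_j>|^2 = 46/5; ||v||^2 = 19; deficit = 49/5

Write each e_j = u_j / sqrt(<u_j, u_j>) where u_j is the displayed integer vector. Then <v, e_j> = <v, u_j> / sqrt(<u_j, u_j>), so |<v, e_j>|^2 = <v, u_j>^2 / <u_j, u_j>.
Coefficients: <v, e_1> = -6/sqrt(4), <v, e_2> = -1/sqrt(5).
Square and sum: Σ |<v, e_j>|^2 = 46/5.
Compute ||v||^2 = v·v = 19.
Deficit = 19 − 46/5 = 49/5 ≥ 0, confirming Bessel's inequality. (The deficit equals ||v − Σ <v,e_j> e_j||^2, the squared distance from v to span{e_j}.)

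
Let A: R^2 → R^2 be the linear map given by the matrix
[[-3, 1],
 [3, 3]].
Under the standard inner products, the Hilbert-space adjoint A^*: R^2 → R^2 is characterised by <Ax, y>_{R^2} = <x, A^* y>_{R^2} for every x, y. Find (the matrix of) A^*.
A^* = A^T =
[[-3, 3],
 [1, 3]]

For real matrices with standard dot products, the defining identity <Ax, y> = <x, A^* y> gives (Ax)^T y = x^T (A^*) y, i.e. x^T A^T y = x^T (A^*) y. Since this holds for all x, y, we must have A^* = A^T. Therefore
A^* =
[[-3, 3],
 [1, 3]].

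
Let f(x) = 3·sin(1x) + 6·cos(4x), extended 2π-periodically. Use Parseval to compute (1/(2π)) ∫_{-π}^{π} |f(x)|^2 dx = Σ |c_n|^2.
Σ |c_n|^2 = 45/2

Expand |f|^2 and use orthogonality of {sin(nx), cos(mx)} on [-π, π]:
  ∫_{-π}^{π} sin(nx)^2 dx = π, ∫ cos(mx)^2 dx = π, and cross terms integrate to 0.
So ∫_{-π}^{π} f(x)^2 dx = 3^2 · π + 6^2 · π = (9 + 36)π.
Divide by 2π: (9 + 36)/2 = 45/2.
By Parseval, this equals Σ |c_n|^2.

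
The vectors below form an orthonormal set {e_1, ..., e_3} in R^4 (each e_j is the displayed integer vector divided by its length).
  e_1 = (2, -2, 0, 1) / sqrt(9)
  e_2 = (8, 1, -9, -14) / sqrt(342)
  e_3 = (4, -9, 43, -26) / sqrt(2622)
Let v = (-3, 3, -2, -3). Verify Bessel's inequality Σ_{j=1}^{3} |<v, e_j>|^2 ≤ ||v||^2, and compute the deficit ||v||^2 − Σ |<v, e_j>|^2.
Σ |<v, e_j>|^2 = 2090/69; ||v||^2 = 31; deficit = 49/69

Write each e_j = u_j / sqrt(<u_j, u_j>) where u_j is the displayed integer vector. Then <v, e_j> = <v, u_j> / sqrt(<u_j, u_j>), so |<v, e_j>|^2 = <v, u_j>^2 / <u_j, u_j>.
Coefficients: <v, e_1> = -15/sqrt(9), <v, e_2> = 39/sqrt(342), <v, e_3> = -47/sqrt(2622).
Square and sum: Σ |<v, e_j>|^2 = 2090/69.
Compute ||v||^2 = v·v = 31.
Deficit = 31 − 2090/69 = 49/69 ≥ 0, confirming Bessel's inequality. (The deficit equals ||v − Σ <v,e_j> e_j||^2, the squared distance from v to span{e_j}.)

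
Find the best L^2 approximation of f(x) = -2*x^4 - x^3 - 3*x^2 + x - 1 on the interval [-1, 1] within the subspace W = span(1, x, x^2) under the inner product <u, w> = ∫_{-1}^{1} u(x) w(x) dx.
g(x) = -33*x^2/7 + 2*x/5 - 29/35

The best approximation g ∈ W is the orthogonal projection of f onto W. Writing g = a_0 + a_1 x + a_2 x^2, the coefficients solve the normal equations G · a = b where
  G_{ij} = <φ_i, φ_j> and b_i = <f, φ_i>, with φ_0 = 1, φ_1 = x, φ_2 = x^2.
G =
  [2, 0, 2/3]
  [0, 2/3, 0]
  [2/3, 0, 2/5],
b = (-24/5, 4/15, -256/105).
Solving gives a_0 = -29/35, a_1 = 2/5, a_2 = -33/7, so
  g(x) = -33*x^2/7 + 2*x/5 - 29/35.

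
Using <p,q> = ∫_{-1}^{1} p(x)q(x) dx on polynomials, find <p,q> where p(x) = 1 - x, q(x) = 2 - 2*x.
<p,q> = 16/3

Expand the product: p(x)·q(x) = 2*x^2 - 4*x + 2.
∫_{-1}^{1} of each monomial x^k gives [2/(k+1) if k even, 0 if k odd]. Integrating term-by-term (or equivalently evaluating the antiderivative F(x) = 2*x^3/3 - 2*x^2 + 2*x at the endpoints):
  F(1) − F(−1) = 2/3 − (-14/3) = 16/3.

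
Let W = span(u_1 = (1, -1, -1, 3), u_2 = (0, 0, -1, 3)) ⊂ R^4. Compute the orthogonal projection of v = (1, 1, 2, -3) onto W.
proj_W(v) = (0, 0, 11/10, -33/10)

Set up U = [u_1 | ... | u_2] ∈ R^(4×2). The projector onto W = col(U) is P = U (U^T U)^(-1) U^T.
Compute U^T U =
  [12, 10]
  [10, 10],
and U^T v = (-11, -11).
Solve U^T U · c = U^T v for the coefficients: c = (0, -11/10). The projection is proj_W(v) = U c.
Check: (v - proj_W(v)) · u_1 = 0  (should be 0).
Check: (v - proj_W(v)) · u_2 = 0  (should be 0).
Result: proj_W(v) = (0, 0, 11/10, -33/10).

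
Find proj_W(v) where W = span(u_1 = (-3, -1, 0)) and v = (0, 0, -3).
proj_W(v) = (0, 0, 0)

Set up U = [u_1 | ... | u_1] ∈ R^(3×1). The projector onto W = col(U) is P = U (U^T U)^(-1) U^T.
Compute U^T U =
  [10],
and U^T v = (0).
Solve U^T U · c = U^T v for the coefficients: c = (0). The projection is proj_W(v) = U c.
Check: (v - proj_W(v)) · u_1 = 0  (should be 0).
Result: proj_W(v) = (0, 0, 0).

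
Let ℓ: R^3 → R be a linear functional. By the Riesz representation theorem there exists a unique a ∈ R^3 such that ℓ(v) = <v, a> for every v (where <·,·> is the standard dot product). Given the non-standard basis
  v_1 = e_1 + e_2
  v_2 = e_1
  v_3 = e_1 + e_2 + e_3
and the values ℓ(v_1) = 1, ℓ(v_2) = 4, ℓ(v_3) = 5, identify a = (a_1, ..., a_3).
a = (4, -3, 4)

Write a = (a_1, ..., a_3) in the standard basis. For each basis vector v_i, ℓ(v_i) = <v_i, a> is a linear equation in the a_j's. Collect the n equations into a matrix system V a = ℓ, where row i of V is v_i (expressed in the standard basis). Since V is invertible (lower-triangular with 1s on the diagonal, up to permutation), solve by back-substitution:
  V =
[[1, 1, 0],
 [1, 0, 0],
 [1, 1, 1]]
  V a = (1, 4, 5)
Solving gives a = (4, -3, 4).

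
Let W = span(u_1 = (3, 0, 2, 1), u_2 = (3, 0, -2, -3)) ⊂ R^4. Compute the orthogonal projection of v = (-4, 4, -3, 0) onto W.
proj_W(v) = (-81/19, 0, -42/19, -15/19)

Set up U = [u_1 | ... | u_2] ∈ R^(4×2). The projector onto W = col(U) is P = U (U^T U)^(-1) U^T.
Compute U^T U =
  [14, 2]
  [2, 22],
and U^T v = (-18, -6).
Solve U^T U · c = U^T v for the coefficients: c = (-24/19, -3/19). The projection is proj_W(v) = U c.
Check: (v - proj_W(v)) · u_1 = 0  (should be 0).
Check: (v - proj_W(v)) · u_2 = 0  (should be 0).
Result: proj_W(v) = (-81/19, 0, -42/19, -15/19).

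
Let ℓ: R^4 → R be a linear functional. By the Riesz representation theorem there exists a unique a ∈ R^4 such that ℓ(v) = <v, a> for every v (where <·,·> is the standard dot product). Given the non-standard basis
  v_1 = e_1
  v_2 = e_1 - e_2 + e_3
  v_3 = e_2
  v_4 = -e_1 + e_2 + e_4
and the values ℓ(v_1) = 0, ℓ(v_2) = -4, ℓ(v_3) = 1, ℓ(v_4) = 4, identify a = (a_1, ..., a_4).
a = (0, 1, -3, 3)

Write a = (a_1, ..., a_4) in the standard basis. For each basis vector v_i, ℓ(v_i) = <v_i, a> is a linear equation in the a_j's. Collect the n equations into a matrix system V a = ℓ, where row i of V is v_i (expressed in the standard basis). Since V is invertible (lower-triangular with 1s on the diagonal, up to permutation), solve by back-substitution:
  V =
[[1, 0, 0, 0],
 [1, -1, 1, 0],
 [0, 1, 0, 0],
 [-1, 1, 0, 1]]
  V a = (0, -4, 1, 4)
Solving gives a = (0, 1, -3, 3).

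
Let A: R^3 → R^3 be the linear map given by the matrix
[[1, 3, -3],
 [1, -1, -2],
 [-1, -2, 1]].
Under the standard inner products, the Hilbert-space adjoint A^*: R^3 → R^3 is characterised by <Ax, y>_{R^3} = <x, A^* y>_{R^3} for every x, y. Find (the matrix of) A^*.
A^* = A^T =
[[1, 1, -1],
 [3, -1, -2],
 [-3, -2, 1]]

For real matrices with standard dot products, the defining identity <Ax, y> = <x, A^* y> gives (Ax)^T y = x^T (A^*) y, i.e. x^T A^T y = x^T (A^*) y. Since this holds for all x, y, we must have A^* = A^T. Therefore
A^* =
[[1, 1, -1],
 [3, -1, -2],
 [-3, -2, 1]].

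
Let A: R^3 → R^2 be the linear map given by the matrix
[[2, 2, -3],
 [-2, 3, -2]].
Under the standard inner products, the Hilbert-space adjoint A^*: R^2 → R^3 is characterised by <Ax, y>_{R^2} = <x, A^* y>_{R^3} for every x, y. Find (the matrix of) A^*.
A^* = A^T =
[[2, -2],
 [2, 3],
 [-3, -2]]

For real matrices with standard dot products, the defining identity <Ax, y> = <x, A^* y> gives (Ax)^T y = x^T (A^*) y, i.e. x^T A^T y = x^T (A^*) y. Since this holds for all x, y, we must have A^* = A^T. Therefore
A^* =
[[2, -2],
 [2, 3],
 [-3, -2]].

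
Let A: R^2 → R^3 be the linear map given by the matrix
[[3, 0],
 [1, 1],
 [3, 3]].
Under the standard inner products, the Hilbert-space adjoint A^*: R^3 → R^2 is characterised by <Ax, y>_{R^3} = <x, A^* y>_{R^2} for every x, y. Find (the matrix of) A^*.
A^* = A^T =
[[3, 1, 3],
 [0, 1, 3]]

For real matrices with standard dot products, the defining identity <Ax, y> = <x, A^* y> gives (Ax)^T y = x^T (A^*) y, i.e. x^T A^T y = x^T (A^*) y. Since this holds for all x, y, we must have A^* = A^T. Therefore
A^* =
[[3, 1, 3],
 [0, 1, 3]].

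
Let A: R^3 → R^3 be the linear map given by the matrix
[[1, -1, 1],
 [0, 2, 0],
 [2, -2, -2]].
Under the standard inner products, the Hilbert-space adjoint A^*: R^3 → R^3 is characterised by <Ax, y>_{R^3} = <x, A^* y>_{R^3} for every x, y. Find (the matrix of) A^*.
A^* = A^T =
[[1, 0, 2],
 [-1, 2, -2],
 [1, 0, -2]]

For real matrices with standard dot products, the defining identity <Ax, y> = <x, A^* y> gives (Ax)^T y = x^T (A^*) y, i.e. x^T A^T y = x^T (A^*) y. Since this holds for all x, y, we must have A^* = A^T. Therefore
A^* =
[[1, 0, 2],
 [-1, 2, -2],
 [1, 0, -2]].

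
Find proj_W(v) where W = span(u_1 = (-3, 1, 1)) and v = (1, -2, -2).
proj_W(v) = (21/11, -7/11, -7/11)

Set up U = [u_1 | ... | u_1] ∈ R^(3×1). The projector onto W = col(U) is P = U (U^T U)^(-1) U^T.
Compute U^T U =
  [11],
and U^T v = (-7).
Solve U^T U · c = U^T v for the coefficients: c = (-7/11). The projection is proj_W(v) = U c.
Check: (v - proj_W(v)) · u_1 = 0  (should be 0).
Result: proj_W(v) = (21/11, -7/11, -7/11).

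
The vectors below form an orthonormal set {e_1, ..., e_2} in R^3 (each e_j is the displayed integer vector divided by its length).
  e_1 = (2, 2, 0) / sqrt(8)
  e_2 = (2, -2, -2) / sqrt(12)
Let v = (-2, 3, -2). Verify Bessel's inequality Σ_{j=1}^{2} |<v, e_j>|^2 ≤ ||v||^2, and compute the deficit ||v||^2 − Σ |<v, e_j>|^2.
Σ |<v, e_j>|^2 = 7/2; ||v||^2 = 17; deficit = 27/2

Write each e_j = u_j / sqrt(<u_j, u_j>) where u_j is the displayed integer vector. Then <v, e_j> = <v, u_j> / sqrt(<u_j, u_j>), so |<v, e_j>|^2 = <v, u_j>^2 / <u_j, u_j>.
Coefficients: <v, e_1> = 2/sqrt(8), <v, e_2> = -6/sqrt(12).
Square and sum: Σ |<v, e_j>|^2 = 7/2.
Compute ||v||^2 = v·v = 17.
Deficit = 17 − 7/2 = 27/2 ≥ 0, confirming Bessel's inequality. (The deficit equals ||v − Σ <v,e_j> e_j||^2, the squared distance from v to span{e_j}.)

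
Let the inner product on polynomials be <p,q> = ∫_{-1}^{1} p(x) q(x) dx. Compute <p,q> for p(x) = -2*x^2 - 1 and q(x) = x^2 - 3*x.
<p,q> = -22/15

Expand the product: p(x)·q(x) = -2*x^4 + 6*x^3 - x^2 + 3*x.
∫_{-1}^{1} of each monomial x^k gives [2/(k+1) if k even, 0 if k odd]. Integrating term-by-term (or equivalently evaluating the antiderivative F(x) = -2*x^5/5 + 3*x^4/2 - x^3/3 + 3*x^2/2 at the endpoints):
  F(1) − F(−1) = 34/15 − (56/15) = -22/15.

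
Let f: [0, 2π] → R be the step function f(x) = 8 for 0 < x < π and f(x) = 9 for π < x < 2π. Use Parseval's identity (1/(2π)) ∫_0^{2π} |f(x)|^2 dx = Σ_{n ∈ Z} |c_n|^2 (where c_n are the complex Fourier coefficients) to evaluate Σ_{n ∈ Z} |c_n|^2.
Σ |c_n|^2 = 145/2

Parseval equates the L^2 energy of f (normalised by 1/(2π)) with the ℓ^2 sum of its Fourier coefficients: (1/(2π)) ∫_0^{2π} |f|^2 = Σ |c_n|^2.
Compute the left side: (1/(2π)) [∫_0^π 8^2 dx + ∫_π^{2π} 9^2 dx] = (1/(2π)) · (64π + 81π) = (64 + 81)/2 = 145/2.
So Σ_{n ∈ Z} |c_n|^2 = 145/2.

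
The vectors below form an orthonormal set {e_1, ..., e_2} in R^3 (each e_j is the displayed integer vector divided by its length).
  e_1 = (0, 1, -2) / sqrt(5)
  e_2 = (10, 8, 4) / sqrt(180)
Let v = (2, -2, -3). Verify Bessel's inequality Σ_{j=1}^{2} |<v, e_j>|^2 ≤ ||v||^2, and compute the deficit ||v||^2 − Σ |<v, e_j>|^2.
Σ |<v, e_j>|^2 = 32/9; ||v||^2 = 17; deficit = 121/9

Write each e_j = u_j / sqrt(<u_j, u_j>) where u_j is the displayed integer vector. Then <v, e_j> = <v, u_j> / sqrt(<u_j, u_j>), so |<v, e_j>|^2 = <v, u_j>^2 / <u_j, u_j>.
Coefficients: <v, e_1> = 4/sqrt(5), <v, e_2> = -8/sqrt(180).
Square and sum: Σ |<v, e_j>|^2 = 32/9.
Compute ||v||^2 = v·v = 17.
Deficit = 17 − 32/9 = 121/9 ≥ 0, confirming Bessel's inequality. (The deficit equals ||v − Σ <v,e_j> e_j||^2, the squared distance from v to span{e_j}.)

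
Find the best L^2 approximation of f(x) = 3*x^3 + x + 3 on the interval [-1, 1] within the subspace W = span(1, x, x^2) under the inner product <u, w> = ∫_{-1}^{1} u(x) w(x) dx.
g(x) = 14*x/5 + 3

The best approximation g ∈ W is the orthogonal projection of f onto W. Writing g = a_0 + a_1 x + a_2 x^2, the coefficients solve the normal equations G · a = b where
  G_{ij} = <φ_i, φ_j> and b_i = <f, φ_i>, with φ_0 = 1, φ_1 = x, φ_2 = x^2.
G =
  [2, 0, 2/3]
  [0, 2/3, 0]
  [2/3, 0, 2/5],
b = (6, 28/15, 2).
Solving gives a_0 = 3, a_1 = 14/5, a_2 = 0, so
  g(x) = 14*x/5 + 3.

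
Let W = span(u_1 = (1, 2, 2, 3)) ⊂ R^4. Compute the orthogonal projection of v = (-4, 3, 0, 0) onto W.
proj_W(v) = (1/9, 2/9, 2/9, 1/3)

Set up U = [u_1 | ... | u_1] ∈ R^(4×1). The projector onto W = col(U) is P = U (U^T U)^(-1) U^T.
Compute U^T U =
  [18],
and U^T v = (2).
Solve U^T U · c = U^T v for the coefficients: c = (1/9). The projection is proj_W(v) = U c.
Check: (v - proj_W(v)) · u_1 = 0  (should be 0).
Result: proj_W(v) = (1/9, 2/9, 2/9, 1/3).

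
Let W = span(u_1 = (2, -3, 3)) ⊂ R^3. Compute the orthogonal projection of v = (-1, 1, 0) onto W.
proj_W(v) = (-5/11, 15/22, -15/22)

Set up U = [u_1 | ... | u_1] ∈ R^(3×1). The projector onto W = col(U) is P = U (U^T U)^(-1) U^T.
Compute U^T U =
  [22],
and U^T v = (-5).
Solve U^T U · c = U^T v for the coefficients: c = (-5/22). The projection is proj_W(v) = U c.
Check: (v - proj_W(v)) · u_1 = 0  (should be 0).
Result: proj_W(v) = (-5/11, 15/22, -15/22).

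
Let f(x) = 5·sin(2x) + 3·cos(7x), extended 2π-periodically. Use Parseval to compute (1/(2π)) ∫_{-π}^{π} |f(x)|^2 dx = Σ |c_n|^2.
Σ |c_n|^2 = 17

Expand |f|^2 and use orthogonality of {sin(nx), cos(mx)} on [-π, π]:
  ∫_{-π}^{π} sin(nx)^2 dx = π, ∫ cos(mx)^2 dx = π, and cross terms integrate to 0.
So ∫_{-π}^{π} f(x)^2 dx = 5^2 · π + 3^2 · π = (25 + 9)π.
Divide by 2π: (25 + 9)/2 = 17.
By Parseval, this equals Σ |c_n|^2.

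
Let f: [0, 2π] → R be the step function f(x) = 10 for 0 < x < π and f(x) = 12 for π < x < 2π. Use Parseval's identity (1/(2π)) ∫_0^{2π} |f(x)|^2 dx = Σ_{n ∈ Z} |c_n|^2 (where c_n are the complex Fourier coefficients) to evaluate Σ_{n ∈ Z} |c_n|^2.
Σ |c_n|^2 = 122

Parseval equates the L^2 energy of f (normalised by 1/(2π)) with the ℓ^2 sum of its Fourier coefficients: (1/(2π)) ∫_0^{2π} |f|^2 = Σ |c_n|^2.
Compute the left side: (1/(2π)) [∫_0^π 10^2 dx + ∫_π^{2π} 12^2 dx] = (1/(2π)) · (100π + 144π) = (100 + 144)/2 = 122.
So Σ_{n ∈ Z} |c_n|^2 = 122.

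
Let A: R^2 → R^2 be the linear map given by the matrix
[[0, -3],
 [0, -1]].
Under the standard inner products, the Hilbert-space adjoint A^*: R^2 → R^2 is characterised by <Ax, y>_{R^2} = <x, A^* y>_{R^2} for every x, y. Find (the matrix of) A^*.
A^* = A^T =
[[0, 0],
 [-3, -1]]

For real matrices with standard dot products, the defining identity <Ax, y> = <x, A^* y> gives (Ax)^T y = x^T (A^*) y, i.e. x^T A^T y = x^T (A^*) y. Since this holds for all x, y, we must have A^* = A^T. Therefore
A^* =
[[0, 0],
 [-3, -1]].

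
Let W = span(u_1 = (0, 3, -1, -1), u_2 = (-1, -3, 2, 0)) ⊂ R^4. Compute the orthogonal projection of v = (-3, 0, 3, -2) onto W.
proj_W(v) = (-8/3, -3/11, 91/33, -85/33)

Set up U = [u_1 | ... | u_2] ∈ R^(4×2). The projector onto W = col(U) is P = U (U^T U)^(-1) U^T.
Compute U^T U =
  [11, -11]
  [-11, 14],
and U^T v = (-1, 9).
Solve U^T U · c = U^T v for the coefficients: c = (85/33, 8/3). The projection is proj_W(v) = U c.
Check: (v - proj_W(v)) · u_1 = 0  (should be 0).
Check: (v - proj_W(v)) · u_2 = 0  (should be 0).
Result: proj_W(v) = (-8/3, -3/11, 91/33, -85/33).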